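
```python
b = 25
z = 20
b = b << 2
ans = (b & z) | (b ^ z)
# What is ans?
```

Trace:
`b = 25` → b = 25
`z = 20` → z = 20
`b = b << 2` → b = 100
`ans = (b & z) | (b ^ z)` → ans = 116
So ans = 116

Answer: 116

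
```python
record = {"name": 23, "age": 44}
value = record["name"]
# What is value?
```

Trace:
`record = {"name": 23, "age": 44}` → record = {'name': 23, 'age': 44}
`value = record["name"]` → value = 23
So value = 23

Answer: 23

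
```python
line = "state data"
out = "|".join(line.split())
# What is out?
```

Trace:
`line = "state data"` → line = 'state data'
`out = "|".join(line.split())` → out = 'state|data'
So out = 'state|data'

Answer: 'state|data'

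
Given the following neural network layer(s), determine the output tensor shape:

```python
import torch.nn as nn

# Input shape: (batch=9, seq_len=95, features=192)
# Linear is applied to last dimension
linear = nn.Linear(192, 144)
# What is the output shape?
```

Input: (9, 95, 192) -> Output: (9, 95, 144)

Answer: (9, 95, 144)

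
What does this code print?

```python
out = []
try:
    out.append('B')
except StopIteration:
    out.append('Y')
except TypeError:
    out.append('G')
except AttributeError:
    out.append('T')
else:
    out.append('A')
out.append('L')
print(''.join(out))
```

Execution trace: 'B' (try body, no exception) → 'A' (else) → 'L' (after the try/except). Output: BAL

Answer: BAL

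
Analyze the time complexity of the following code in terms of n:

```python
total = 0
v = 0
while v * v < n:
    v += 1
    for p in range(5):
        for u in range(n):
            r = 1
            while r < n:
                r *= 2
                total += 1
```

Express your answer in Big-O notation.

Each loop level contributes: √n × 1 × n × log n. Multiplying the contributions gives O(n√n log n).

Answer: O(n√n log n)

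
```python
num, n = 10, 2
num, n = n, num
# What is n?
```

Trace:
`num, n = 10, 2` → num = 10; n = 2
`num, n = n, num` → num = 2; n = 10
So n = 10

Answer: 10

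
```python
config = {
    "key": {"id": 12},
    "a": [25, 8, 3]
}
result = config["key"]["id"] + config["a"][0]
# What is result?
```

Trace:
`config = { ...` → config = {'key': {'id': 12}, 'a': [25, 8, 3]}
`result = config["key"]["id"] + config["a"][0]` → result = 37
So result = 37

Answer: 37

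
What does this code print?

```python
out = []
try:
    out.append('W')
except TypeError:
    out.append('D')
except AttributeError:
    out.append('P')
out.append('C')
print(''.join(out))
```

Execution trace: 'W' (try body, no exception) → 'C' (after the try/except). Output: WC

Answer: WC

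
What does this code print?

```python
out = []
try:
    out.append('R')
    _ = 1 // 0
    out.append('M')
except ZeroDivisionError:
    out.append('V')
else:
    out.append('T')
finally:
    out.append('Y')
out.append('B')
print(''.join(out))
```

Execution trace: 'R' (try body) → 'V' (except ZeroDivisionError) → 'Y' (finally) → 'B' (after the try/except). Output: RVYB

Answer: RVYB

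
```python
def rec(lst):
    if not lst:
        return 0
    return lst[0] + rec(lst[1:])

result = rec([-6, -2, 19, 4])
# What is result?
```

(-6) + (-2) + 19 + 4 + 0 = 15

Answer: 15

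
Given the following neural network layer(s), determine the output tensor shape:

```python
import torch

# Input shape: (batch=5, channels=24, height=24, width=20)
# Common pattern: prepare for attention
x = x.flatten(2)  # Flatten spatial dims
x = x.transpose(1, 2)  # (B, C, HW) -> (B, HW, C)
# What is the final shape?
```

Input: (5, 24, 24, 20) -> after flatten(2): (5, 24, 480) -> Output: (5, 480, 24)

Answer: (5, 480, 24)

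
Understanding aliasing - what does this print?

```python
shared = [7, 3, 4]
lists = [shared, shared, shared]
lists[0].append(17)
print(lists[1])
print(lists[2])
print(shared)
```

Key concept: list of same reference.
Step by step:
`shared = [7, 3, 4]` → shared = [7, 3, 4]
`lists = [shared, shared, shared]` → lists = [[7, 3, 4], [7, 3, 4], [7, 3, 4]]
`lists[0].append(17)` → shared = [7, 3, 4, 17]; lists = [[7, 3, 4, 17], [7, 3, 4, 17], [7, 3, 4, 17]]
`print(lists[1])` → prints [7, 3, 4, 17]
`print(lists[2])` → prints [7, 3, 4, 17]
`print(shared)` → prints [7, 3, 4, 17]

Answer:
[7, 3, 4, 17]
[7, 3, 4, 17]
[7, 3, 4, 17]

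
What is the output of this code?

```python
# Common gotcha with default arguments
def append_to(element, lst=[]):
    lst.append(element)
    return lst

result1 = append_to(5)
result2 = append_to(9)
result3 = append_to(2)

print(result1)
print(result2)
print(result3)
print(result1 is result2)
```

Key concept: mutable default argument gotcha.
Step by step:
`result1 = append_to(5)` → result1 = [5]
`result2 = append_to(9)` → result1 = [5, 9] (same object as result2); result2 = [5, 9] (same object as result1)
`result3 = append_to(2)` → result1 = [5, 9, 2] (same object as result2, result3); result2 = [5, 9, 2] (same object as result1, result3); result3 = [5, 9, 2] (same object as result1, result2)
`print(result1)` → prints [5, 9, 2]
`print(result2)` → prints [5, 9, 2]
`print(result3)` → prints [5, 9, 2]
`print(result1 is result2)` → prints True

Answer:
[5, 9, 2]
[5, 9, 2]
[5, 9, 2]
True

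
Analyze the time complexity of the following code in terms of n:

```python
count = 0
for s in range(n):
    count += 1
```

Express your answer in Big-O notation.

Each loop level contributes: n. Multiplying the contributions gives O(n).

Answer: O(n)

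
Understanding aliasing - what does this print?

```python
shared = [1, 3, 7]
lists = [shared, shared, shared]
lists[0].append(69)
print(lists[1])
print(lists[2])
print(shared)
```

Key concept: list of same reference.
Step by step:
`shared = [1, 3, 7]` → shared = [1, 3, 7]
`lists = [shared, shared, shared]` → lists = [[1, 3, 7], [1, 3, 7], [1, 3, 7]]
`lists[0].append(69)` → shared = [1, 3, 7, 69]; lists = [[1, 3, 7, 69], [1, 3, 7, 69], [1, 3, 7, 69]]
`print(lists[1])` → prints [1, 3, 7, 69]
`print(lists[2])` → prints [1, 3, 7, 69]
`print(shared)` → prints [1, 3, 7, 69]

Answer:
[1, 3, 7, 69]
[1, 3, 7, 69]
[1, 3, 7, 69]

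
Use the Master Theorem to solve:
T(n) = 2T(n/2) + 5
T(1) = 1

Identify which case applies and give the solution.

a=2, b=2, f(n)=5. log_2(2) = 1. Since c=0 < 1, Case 1 applies: T(n) = Θ(n^log_b(a)) = O(n).

Answer: O(n) - Case 1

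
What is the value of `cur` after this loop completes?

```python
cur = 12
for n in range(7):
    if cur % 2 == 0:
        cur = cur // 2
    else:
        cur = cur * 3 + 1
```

Collatz-style transformation from 12
`cur` takes the values: 12 → 6 → 3 → 10 → 5 → 16 → 8 → 4

Answer: 4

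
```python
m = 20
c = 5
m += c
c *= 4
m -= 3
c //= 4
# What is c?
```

Trace:
`m = 20` → m = 20
`c = 5` → c = 5
`m += c` → m = 25
`c *= 4` → c = 20
`m -= 3` → m = 22
`c //= 4` → c = 5
So c = 5

Answer: 5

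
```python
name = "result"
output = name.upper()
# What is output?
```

Trace:
`name = "result"` → name = 'result'
`output = name.upper()` → output = 'RESULT'
So output = 'RESULT'

Answer: 'RESULT'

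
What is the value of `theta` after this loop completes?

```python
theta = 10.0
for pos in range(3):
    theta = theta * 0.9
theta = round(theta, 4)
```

Exponential decay: 10.0 * 0.9^3
`theta` takes the values: 10.0 → 9.0 → 8.1 → 7.29

Answer: 7.29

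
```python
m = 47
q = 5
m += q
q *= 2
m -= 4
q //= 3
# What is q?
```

Trace:
`m = 47` → m = 47
`q = 5` → q = 5
`m += q` → m = 52
`q *= 2` → q = 10
`m -= 4` → m = 48
`q //= 3` → q = 3
So q = 3

Answer: 3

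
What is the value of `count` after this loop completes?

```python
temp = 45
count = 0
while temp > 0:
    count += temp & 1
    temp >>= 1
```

Count set bits in 45 (binary: 0b101101)
`count` takes the values: 0 → 1 → 2 → 3 → 4

Answer: 4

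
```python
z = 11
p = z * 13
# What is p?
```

Trace:
`z = 11` → z = 11
`p = z * 13` → p = 143
So p = 143

Answer: 143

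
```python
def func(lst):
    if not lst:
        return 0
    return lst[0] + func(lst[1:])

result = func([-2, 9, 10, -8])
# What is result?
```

(-2) + 9 + 10 + (-8) + 0 = 9

Answer: 9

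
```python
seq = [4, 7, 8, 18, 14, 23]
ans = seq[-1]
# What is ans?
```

Trace:
`seq = [4, 7, 8, 18, 14, 23]` → seq = [4, 7, 8, 18, 14, 23]
`ans = seq[-1]` → ans = 23
So ans = 23

Answer: 23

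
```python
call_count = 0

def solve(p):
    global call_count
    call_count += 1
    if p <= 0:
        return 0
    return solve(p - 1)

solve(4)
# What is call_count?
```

Linear recursion stepping by 1: 5 calls from p=4 down to ≤0.

Answer: 5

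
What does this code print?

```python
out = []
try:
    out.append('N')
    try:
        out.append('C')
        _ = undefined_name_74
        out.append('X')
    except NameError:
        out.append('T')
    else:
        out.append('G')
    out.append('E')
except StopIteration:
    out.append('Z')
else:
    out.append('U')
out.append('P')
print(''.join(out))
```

Execution trace: 'N' (try body) → 'C' (inner try body) → 'T' (inner except NameError) → 'E' (try body, no exception) → 'U' (else) → 'P' (after the try/except). Output: NCTEUP

Answer: NCTEUP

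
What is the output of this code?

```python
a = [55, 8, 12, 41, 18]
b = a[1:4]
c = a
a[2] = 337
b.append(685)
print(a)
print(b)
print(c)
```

Key concept: slice vs alias.
Step by step:
`a = [55, 8, 12, 41, 18]` → a = [55, 8, 12, 41, 18]
`b = a[1:4]` → b = [8, 12, 41]
`c = a` → c = [55, 8, 12, 41, 18] (same object as a)
`a[2] = 337` → a = [55, 8, 337, 41, 18] (same object as c); c = [55, 8, 337, 41, 18] (same object as a)
`b.append(685)` → b = [8, 12, 41, 685]
`print(a)` → prints [55, 8, 337, 41, 18]
`print(b)` → prints [8, 12, 41, 685]
`print(c)` → prints [55, 8, 337, 41, 18]

Answer:
[55, 8, 337, 41, 18]
[8, 12, 41, 685]
[55, 8, 337, 41, 18]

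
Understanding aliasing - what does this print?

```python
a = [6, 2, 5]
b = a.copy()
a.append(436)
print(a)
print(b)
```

Key concept: list.copy() creates independent copy.
Step by step:
`a = [6, 2, 5]` → a = [6, 2, 5]
`b = a.copy()` → b = [6, 2, 5]
`a.append(436)` → a = [6, 2, 5, 436]
`print(a)` → prints [6, 2, 5, 436]
`print(b)` → prints [6, 2, 5]

Answer:
[6, 2, 5, 436]
[6, 2, 5]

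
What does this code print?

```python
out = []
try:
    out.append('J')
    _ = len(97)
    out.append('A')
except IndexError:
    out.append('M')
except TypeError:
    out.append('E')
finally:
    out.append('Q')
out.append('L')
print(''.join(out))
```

Execution trace: 'J' (try body) → 'E' (except TypeError) → 'Q' (finally) → 'L' (after the try/except). Output: JEQL

Answer: JEQL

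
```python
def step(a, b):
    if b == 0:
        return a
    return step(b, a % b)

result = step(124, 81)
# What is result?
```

step(124, 81) -> step(81, 43) -> step(43, 38) -> step(38, 5) -> step(5, 3) -> step(3, 2) -> step(2, 1) -> step(1, 0) -> 1

Answer: 1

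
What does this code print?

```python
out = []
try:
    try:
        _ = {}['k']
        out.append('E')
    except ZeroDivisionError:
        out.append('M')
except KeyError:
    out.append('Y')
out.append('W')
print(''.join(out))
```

Execution trace: 'Y' (outer except KeyError) → 'W' (after the try/except). Output: YW

Answer: YW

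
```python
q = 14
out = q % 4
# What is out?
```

Trace:
`q = 14` → q = 14
`out = q % 4` → out = 2
So out = 2

Answer: 2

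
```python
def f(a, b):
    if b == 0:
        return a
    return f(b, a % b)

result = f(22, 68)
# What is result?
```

f(22, 68) -> f(68, 22) -> f(22, 2) -> f(2, 0) -> 2

Answer: 2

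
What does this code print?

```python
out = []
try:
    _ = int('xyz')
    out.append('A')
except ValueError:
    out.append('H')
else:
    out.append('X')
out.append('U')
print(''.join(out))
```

Execution trace: 'H' (except ValueError) → 'U' (after the try/except). Output: HU

Answer: HU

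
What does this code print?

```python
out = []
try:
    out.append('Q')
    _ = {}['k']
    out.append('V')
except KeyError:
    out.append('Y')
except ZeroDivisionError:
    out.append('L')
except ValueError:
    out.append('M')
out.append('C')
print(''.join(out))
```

Execution trace: 'Q' (try body) → 'Y' (except KeyError) → 'C' (after the try/except). Output: QYC

Answer: QYC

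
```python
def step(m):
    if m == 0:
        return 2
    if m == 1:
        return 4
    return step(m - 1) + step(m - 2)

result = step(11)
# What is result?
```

Build up from base cases: step(0)=2, step(1)=4, step(2)=6, step(3)=10, step(4)=16, step(5)=26, step(6)=42, ..., step(11)=466

Answer: 466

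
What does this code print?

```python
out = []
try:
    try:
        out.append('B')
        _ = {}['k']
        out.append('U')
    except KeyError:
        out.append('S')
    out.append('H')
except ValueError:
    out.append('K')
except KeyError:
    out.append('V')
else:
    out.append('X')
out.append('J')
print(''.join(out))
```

Execution trace: 'B' (inner try body) → 'S' (inner except KeyError) → 'H' (try body, no exception) → 'X' (else) → 'J' (after the try/except). Output: BSHXJ

Answer: BSHXJ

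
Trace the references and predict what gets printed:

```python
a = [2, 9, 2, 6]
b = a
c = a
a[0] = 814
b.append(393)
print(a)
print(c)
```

Key concept: multiple aliases.
Step by step:
`a = [2, 9, 2, 6]` → a = [2, 9, 2, 6]
`b = a` → b = [2, 9, 2, 6] (same object as a)
`c = a` → c = [2, 9, 2, 6] (same object as a, b)
`a[0] = 814` → a = [814, 9, 2, 6] (same object as b, c); b = [814, 9, 2, 6] (same object as a, c); c = [814, 9, 2, 6] (same object as a, b)
`b.append(393)` → a = [814, 9, 2, 6, 393] (same object as b, c); b = [814, 9, 2, 6, 393] (same object as a, c); c = [814, 9, 2, 6, 393] (same object as a, b)
`print(a)` → prints [814, 9, 2, 6, 393]
`print(c)` → prints [814, 9, 2, 6, 393]

Answer:
[814, 9, 2, 6, 393]
[814, 9, 2, 6, 393]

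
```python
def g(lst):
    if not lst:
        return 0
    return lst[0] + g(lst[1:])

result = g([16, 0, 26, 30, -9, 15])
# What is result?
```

16 + 0 + 26 + 30 + (-9) + 15 + 0 = 78

Answer: 78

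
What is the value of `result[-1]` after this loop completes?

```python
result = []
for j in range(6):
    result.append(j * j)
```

Last element of squares 0 to 5
`result` takes the values: [] → [0] → [0, 1] → [0, 1, 4] → [0, 1, 4, 9] → [0, 1, 4, 9, 16] → [0, 1, 4, 9, 16, 25]
So `result[-1]` = 25

Answer: 25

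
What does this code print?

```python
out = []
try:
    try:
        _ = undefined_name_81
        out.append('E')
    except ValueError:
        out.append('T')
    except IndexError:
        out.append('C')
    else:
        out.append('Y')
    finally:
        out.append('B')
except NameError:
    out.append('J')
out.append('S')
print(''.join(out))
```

Execution trace: 'B' (finally) → 'J' (outer except NameError) → 'S' (after the try/except). Output: BJS

Answer: BJS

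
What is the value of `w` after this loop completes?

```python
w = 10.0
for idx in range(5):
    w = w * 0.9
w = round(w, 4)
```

Exponential decay: 10.0 * 0.9^5
`w` takes the values: 10.0 → 9.0 → 8.1 → 7.29 → 6.561 → 5.9049

Answer: 5.9049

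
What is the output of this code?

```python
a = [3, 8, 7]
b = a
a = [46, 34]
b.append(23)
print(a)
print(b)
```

Key concept: rebinding vs mutation: a is rebound to a new list, b still points at the original.
Step by step:
`a = [3, 8, 7]` → a = [3, 8, 7]
`b = a` → b = [3, 8, 7] (same object as a)
`a = [46, 34]` → a = [46, 34]
`b.append(23)` → b = [3, 8, 7, 23]
`print(a)` → prints [46, 34]
`print(b)` → prints [3, 8, 7, 23]

Answer:
[46, 34]
[3, 8, 7, 23]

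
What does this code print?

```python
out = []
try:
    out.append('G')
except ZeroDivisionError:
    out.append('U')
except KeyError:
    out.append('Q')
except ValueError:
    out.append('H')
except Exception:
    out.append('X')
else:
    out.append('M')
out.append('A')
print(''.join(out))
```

Execution trace: 'G' (try body, no exception) → 'M' (else) → 'A' (after the try/except). Output: GMA

Answer: GMA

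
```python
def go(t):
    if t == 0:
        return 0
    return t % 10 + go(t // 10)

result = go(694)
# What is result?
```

Sum of digits of 694: 4 + 9 + 6 = 19

Answer: 19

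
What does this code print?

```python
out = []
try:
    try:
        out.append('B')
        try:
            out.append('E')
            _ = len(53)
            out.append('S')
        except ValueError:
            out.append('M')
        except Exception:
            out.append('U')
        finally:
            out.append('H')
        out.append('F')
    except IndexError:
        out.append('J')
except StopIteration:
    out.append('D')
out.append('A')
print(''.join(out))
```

Execution trace: 'B' (try body) → 'E' (inner try body) → 'U' (inner except Exception) → 'H' (inner finally) → 'F' (try body, no exception) → 'A' (after the try/except). Output: BEUHFA

Answer: BEUHFA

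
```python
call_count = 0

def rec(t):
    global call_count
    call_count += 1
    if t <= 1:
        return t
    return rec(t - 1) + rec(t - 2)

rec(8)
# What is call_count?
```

Calls(t) = 1 + Calls(t-1) + Calls(t-2); Calls(0)=Calls(1)=1. For t=8 this gives 67.

Answer: 67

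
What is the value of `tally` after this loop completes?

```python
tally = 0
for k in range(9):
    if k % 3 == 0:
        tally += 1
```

Count numbers divisible by 3 in range(9)
`tally` takes the values: 0 → 1 → 2 → 3

Answer: 3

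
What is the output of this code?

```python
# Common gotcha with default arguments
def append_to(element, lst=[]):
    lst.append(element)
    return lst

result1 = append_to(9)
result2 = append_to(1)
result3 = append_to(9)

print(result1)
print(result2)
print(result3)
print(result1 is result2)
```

Key concept: mutable default argument gotcha.
Step by step:
`result1 = append_to(9)` → result1 = [9]
`result2 = append_to(1)` → result1 = [9, 1] (same object as result2); result2 = [9, 1] (same object as result1)
`result3 = append_to(9)` → result1 = [9, 1, 9] (same object as result2, result3); result2 = [9, 1, 9] (same object as result1, result3); result3 = [9, 1, 9] (same object as result1, result2)
`print(result1)` → prints [9, 1, 9]
`print(result2)` → prints [9, 1, 9]
`print(result3)` → prints [9, 1, 9]
`print(result1 is result2)` → prints True

Answer:
[9, 1, 9]
[9, 1, 9]
[9, 1, 9]
True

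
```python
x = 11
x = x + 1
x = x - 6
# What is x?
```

Trace:
`x = 11` → x = 11
`x = x + 1` → x = 12
`x = x - 6` → x = 6
So x = 6

Answer: 6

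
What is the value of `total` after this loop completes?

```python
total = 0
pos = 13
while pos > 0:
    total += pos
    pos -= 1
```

Sum 13 down to 1
`total` takes the values: 0 → 13 → 25 → 36 → 46 → 55 → 63 → 70 → 76 → 81 → 85 → 88 → 90 → 91

Answer: 91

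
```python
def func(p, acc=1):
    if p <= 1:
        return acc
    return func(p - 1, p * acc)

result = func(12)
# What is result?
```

Accumulator trace (n, acc): (12, 1) -> (11, 12) -> (10, 132) -> (9, 1320) -> (8, 11880) -> (7, 95040) -> (6, 665280) -> (5, 3991680) -> (4, 19958400) -> (3, 79833600) -> (2, 239500800) -> (1, 479001600) -> return 479001600

Answer: 479001600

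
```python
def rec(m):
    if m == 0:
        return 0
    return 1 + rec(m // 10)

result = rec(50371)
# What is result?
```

Count of digits of 50371: 5

Answer: 5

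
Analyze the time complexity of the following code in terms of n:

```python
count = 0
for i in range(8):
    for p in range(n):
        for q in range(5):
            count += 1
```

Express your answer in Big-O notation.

Each loop level contributes: 1 × n × 1. Multiplying the contributions gives O(n).

Answer: O(n)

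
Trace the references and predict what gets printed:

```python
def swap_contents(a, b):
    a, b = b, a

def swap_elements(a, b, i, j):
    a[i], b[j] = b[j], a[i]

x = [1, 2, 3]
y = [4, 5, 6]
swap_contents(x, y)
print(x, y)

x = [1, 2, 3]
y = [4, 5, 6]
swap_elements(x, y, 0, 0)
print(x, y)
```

Key concept: parameter rebinding vs mutation.
Step by step:
`x = [1, 2, 3]` → x = [1, 2, 3]
`y = [4, 5, 6]` → y = [4, 5, 6]
`swap_contents(x, y)` → no visible change to tracked variables
`print(x, y)` → prints [1, 2, 3] [4, 5, 6]
`x = [1, 2, 3]` → x = [1, 2, 3]
`y = [4, 5, 6]` → y = [4, 5, 6]
`swap_elements(x, y, 0, 0)` → x = [4, 2, 3]; y = [1, 5, 6]
`print(x, y)` → prints [4, 2, 3] [1, 5, 6]

Answer:
[1, 2, 3] [4, 5, 6]
[4, 2, 3] [1, 5, 6]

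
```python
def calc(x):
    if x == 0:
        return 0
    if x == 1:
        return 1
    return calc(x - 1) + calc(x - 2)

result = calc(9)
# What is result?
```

Build up from base cases: calc(0)=0, calc(1)=1, calc(2)=1, calc(3)=2, calc(4)=3, calc(5)=5, calc(6)=8, ..., calc(9)=34

Answer: 34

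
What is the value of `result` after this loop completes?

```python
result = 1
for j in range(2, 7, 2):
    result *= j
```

Product of even numbers 2 to 6
`result` takes the values: 1 → 2 → 8 → 48

Answer: 48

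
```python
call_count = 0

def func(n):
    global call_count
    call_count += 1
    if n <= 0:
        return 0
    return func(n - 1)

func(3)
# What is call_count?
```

Linear recursion stepping by 1: 4 calls from n=3 down to ≤0.

Answer: 4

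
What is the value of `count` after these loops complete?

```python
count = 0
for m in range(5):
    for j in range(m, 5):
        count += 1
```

Upper triangle: 5 + 4 + ... + 1
`count` takes the values: 0 → 1 → 2 → 3 → 4 → 5 → 6 → 7 → 8 → 9 → 10 → 11 → 12 → 13 → 14 → 15

Answer: 15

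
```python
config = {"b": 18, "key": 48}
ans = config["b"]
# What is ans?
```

Trace:
`config = {"b": 18, "key": 48}` → config = {'b': 18, 'key': 48}
`ans = config["b"]` → ans = 18
So ans = 18

Answer: 18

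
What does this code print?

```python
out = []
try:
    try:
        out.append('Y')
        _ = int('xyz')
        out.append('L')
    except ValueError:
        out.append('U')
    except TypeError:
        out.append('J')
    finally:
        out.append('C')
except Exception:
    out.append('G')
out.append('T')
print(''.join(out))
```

Execution trace: 'Y' (inner try body) → 'U' (inner except ValueError) → 'C' (inner finally) → 'T' (after the try/except). Output: YUCT

Answer: YUCT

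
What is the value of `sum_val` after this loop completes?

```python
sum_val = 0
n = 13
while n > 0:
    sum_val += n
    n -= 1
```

Sum 13 down to 1
`sum_val` takes the values: 0 → 13 → 25 → 36 → 46 → 55 → 63 → 70 → 76 → 81 → 85 → 88 → 90 → 91

Answer: 91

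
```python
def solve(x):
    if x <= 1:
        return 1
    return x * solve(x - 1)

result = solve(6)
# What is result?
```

solve(6) = 6 * 5 * 4 * 3 * 2 * 1 = 720

Answer: 720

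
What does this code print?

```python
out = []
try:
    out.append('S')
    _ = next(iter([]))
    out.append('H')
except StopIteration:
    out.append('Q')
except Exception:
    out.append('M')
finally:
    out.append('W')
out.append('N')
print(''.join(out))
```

Execution trace: 'S' (try body) → 'Q' (except StopIteration) → 'W' (finally) → 'N' (after the try/except). Output: SQWN

Answer: SQWN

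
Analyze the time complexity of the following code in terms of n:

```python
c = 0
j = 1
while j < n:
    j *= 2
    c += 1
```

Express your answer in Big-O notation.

Each loop level contributes: log n. Multiplying the contributions gives O(log n).

Answer: O(log n)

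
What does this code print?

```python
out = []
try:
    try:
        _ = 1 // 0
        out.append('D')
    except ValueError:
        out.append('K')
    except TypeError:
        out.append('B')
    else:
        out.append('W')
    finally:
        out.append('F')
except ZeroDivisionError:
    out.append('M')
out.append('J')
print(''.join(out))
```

Execution trace: 'F' (finally) → 'M' (outer except ZeroDivisionError) → 'J' (after the try/except). Output: FMJ

Answer: FMJ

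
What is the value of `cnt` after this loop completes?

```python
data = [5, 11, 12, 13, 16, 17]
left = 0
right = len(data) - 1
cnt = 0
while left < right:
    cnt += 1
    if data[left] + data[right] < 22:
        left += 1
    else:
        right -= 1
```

Steps to find pair summing to 22
`cnt` takes the values: 0 → 1 → 2 → 3 → 4 → 5

Answer: 5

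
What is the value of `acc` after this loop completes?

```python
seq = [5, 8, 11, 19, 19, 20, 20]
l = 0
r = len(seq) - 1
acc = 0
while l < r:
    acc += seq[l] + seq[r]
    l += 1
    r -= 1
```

Sum of pairs from ends
`acc` takes the values: 0 → 25 → 53 → 83

Answer: 83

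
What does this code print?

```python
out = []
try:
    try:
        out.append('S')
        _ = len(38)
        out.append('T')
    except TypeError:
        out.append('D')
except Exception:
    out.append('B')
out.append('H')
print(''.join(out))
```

Execution trace: 'S' (inner try body) → 'D' (inner except TypeError) → 'H' (after the try/except). Output: SDH

Answer: SDH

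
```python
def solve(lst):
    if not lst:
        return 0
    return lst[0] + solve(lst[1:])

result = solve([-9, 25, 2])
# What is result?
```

(-9) + 25 + 2 + 0 = 18

Answer: 18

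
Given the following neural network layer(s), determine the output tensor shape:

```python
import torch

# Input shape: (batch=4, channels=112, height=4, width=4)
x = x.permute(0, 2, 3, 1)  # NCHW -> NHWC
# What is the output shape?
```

Input: (4, 112, 4, 4) -> Output: (4, 4, 4, 112)

Answer: (4, 4, 4, 112)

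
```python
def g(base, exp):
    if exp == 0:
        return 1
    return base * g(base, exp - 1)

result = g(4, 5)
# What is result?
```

g(4, 5) = 4 * 4 * 4 * 4 * 4 = 1024

Answer: 1024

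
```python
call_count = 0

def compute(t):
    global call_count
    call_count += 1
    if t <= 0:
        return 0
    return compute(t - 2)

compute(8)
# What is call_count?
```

Linear recursion stepping by 2: 5 calls from t=8 down to ≤0.

Answer: 5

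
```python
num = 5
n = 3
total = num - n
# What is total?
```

Trace:
`num = 5` → num = 5
`n = 3` → n = 3
`total = num - n` → total = 2
So total = 2

Answer: 2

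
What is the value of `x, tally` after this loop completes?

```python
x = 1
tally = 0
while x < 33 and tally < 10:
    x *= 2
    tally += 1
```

Double until >= 33 or 10 iterations
`x, tally` takes the values: (1, 0) → (2, 0) → (2, 1) → (4, 1) → (4, 2) → (8, 2) → (8, 3) → (16, 3) → (16, 4) → (32, 4) → (32, 5) → (64, 5) → (64, 6)

Answer: 64, 6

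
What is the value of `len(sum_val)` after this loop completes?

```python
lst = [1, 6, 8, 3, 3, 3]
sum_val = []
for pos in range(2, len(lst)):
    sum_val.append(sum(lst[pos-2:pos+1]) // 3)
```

Number of 3-element averages
`sum_val` takes the values: [] → [5] → [5, 5] → [5, 5, 4] → [5, 5, 4, 3]
So `len(sum_val)` = 4

Answer: 4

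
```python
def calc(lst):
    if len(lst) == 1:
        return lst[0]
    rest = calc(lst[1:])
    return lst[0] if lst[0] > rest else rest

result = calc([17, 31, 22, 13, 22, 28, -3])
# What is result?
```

Recursive max over [17, 31, 22, 13, 22, 28, -3] = 31

Answer: 31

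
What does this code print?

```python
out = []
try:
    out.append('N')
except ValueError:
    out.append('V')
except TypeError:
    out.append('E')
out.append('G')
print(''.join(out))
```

Execution trace: 'N' (try body, no exception) → 'G' (after the try/except). Output: NG

Answer: NG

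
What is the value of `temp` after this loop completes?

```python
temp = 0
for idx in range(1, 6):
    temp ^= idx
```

XOR of 1 to 5
`temp` takes the values: 0 → 1 → 3 → 0 → 4 → 1

Answer: 1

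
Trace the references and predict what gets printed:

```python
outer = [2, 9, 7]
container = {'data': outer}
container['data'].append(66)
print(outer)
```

Key concept: dict holds reference to list.
Step by step:
`outer = [2, 9, 7]` → outer = [2, 9, 7]
`container = {'data': outer}` → container = {'data': [2, 9, 7]}
`container['data'].append(66)` → outer = [2, 9, 7, 66]; container = {'data': [2, 9, 7, 66]}
`print(outer)` → prints [2, 9, 7, 66]

Answer: [2, 9, 7, 66]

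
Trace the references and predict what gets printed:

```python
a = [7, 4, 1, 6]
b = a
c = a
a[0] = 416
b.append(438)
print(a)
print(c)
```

Key concept: multiple aliases.
Step by step:
`a = [7, 4, 1, 6]` → a = [7, 4, 1, 6]
`b = a` → b = [7, 4, 1, 6] (same object as a)
`c = a` → c = [7, 4, 1, 6] (same object as a, b)
`a[0] = 416` → a = [416, 4, 1, 6] (same object as b, c); b = [416, 4, 1, 6] (same object as a, c); c = [416, 4, 1, 6] (same object as a, b)
`b.append(438)` → a = [416, 4, 1, 6, 438] (same object as b, c); b = [416, 4, 1, 6, 438] (same object as a, c); c = [416, 4, 1, 6, 438] (same object as a, b)
`print(a)` → prints [416, 4, 1, 6, 438]
`print(c)` → prints [416, 4, 1, 6, 438]

Answer:
[416, 4, 1, 6, 438]
[416, 4, 1, 6, 438]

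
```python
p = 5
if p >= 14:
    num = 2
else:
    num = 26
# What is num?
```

Trace:
`p = 5` → p = 5
`if p >= 14: ...` → p >= 14 is False, take else branch → num = 26
So num = 26

Answer: 26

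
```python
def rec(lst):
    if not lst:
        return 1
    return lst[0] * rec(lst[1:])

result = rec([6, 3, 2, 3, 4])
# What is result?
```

Product over [6, 3, 2, 3, 4] = 6 * 3 * 2 * 3 * 4 = 432

Answer: 432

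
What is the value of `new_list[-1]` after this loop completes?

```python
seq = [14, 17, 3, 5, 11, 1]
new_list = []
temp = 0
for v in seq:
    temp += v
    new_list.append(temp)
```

Cumulative sum ends at 51
`new_list` takes the values: [] → [14] → [14, 31] → [14, 31, 34] → [14, 31, 34, 39] → [14, 31, 34, 39, 50] → [14, 31, 34, 39, 50, 51]
So `new_list[-1]` = 51

Answer: 51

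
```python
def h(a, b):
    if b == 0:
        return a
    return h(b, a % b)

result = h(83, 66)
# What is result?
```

h(83, 66) -> h(66, 17) -> h(17, 15) -> h(15, 2) -> h(2, 1) -> h(1, 0) -> 1

Answer: 1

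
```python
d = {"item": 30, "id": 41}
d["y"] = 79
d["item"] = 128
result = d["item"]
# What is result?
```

Trace:
`d = {"item": 30, "id": 41}` → d = {'item': 30, 'id': 41}
`d["y"] = 79` → d = {'item': 30, 'id': 41, 'y': 79}
`d["item"] = 128` → d = {'item': 128, 'id': 41, 'y': 79}
`result = d["item"]` → result = 128
So result = 128

Answer: 128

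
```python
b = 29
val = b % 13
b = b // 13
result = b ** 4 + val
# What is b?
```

Trace:
`b = 29` → b = 29
`val = b % 13` → val = 3
`b = b // 13` → b = 2
`result = b ** 4 + val` → result = 19
So b = 2

Answer: 2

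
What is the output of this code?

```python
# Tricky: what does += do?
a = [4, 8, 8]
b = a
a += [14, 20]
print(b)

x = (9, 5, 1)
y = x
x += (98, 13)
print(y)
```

Key concept: += behavior differs for mutable vs immutable.
Step by step:
`a = [4, 8, 8]` → a = [4, 8, 8]
`b = a` → b = [4, 8, 8] (same object as a)
`a += [14, 20]` → a = [4, 8, 8, 14, 20] (same object as b); b = [4, 8, 8, 14, 20] (same object as a)
`print(b)` → prints [4, 8, 8, 14, 20]
`x = (9, 5, 1)` → x = (9, 5, 1)
`y = x` → y = (9, 5, 1)
`x += (98, 13)` → x = (9, 5, 1, 98, 13)
`print(y)` → prints (9, 5, 1)

Answer:
[4, 8, 8, 14, 20]
(9, 5, 1)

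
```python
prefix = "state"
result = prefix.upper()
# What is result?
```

Trace:
`prefix = "state"` → prefix = 'state'
`result = prefix.upper()` → result = 'STATE'
So result = 'STATE'

Answer: 'STATE'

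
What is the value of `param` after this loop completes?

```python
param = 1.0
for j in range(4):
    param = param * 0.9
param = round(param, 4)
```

Exponential decay: 1.0 * 0.9^4
`param` takes the values: 1.0 → 0.9 → 0.81 → 0.729 → 0.6561

Answer: 0.6561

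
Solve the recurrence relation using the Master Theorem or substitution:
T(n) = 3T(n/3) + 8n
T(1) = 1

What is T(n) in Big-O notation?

By Master Theorem: a=3, b=3, f(n)=8n. Since log_3(3) = 1 and f(n) = Θ(n^1), Case 2 applies. T(n) = O(n log n).

Answer: O(n log n)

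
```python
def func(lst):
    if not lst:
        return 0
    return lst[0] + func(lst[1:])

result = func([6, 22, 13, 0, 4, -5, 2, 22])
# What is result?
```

6 + 22 + 13 + 0 + 4 + (-5) + 2 + 22 + 0 = 64

Answer: 64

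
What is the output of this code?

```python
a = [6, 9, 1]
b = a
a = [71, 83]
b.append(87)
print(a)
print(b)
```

Key concept: rebinding vs mutation: a is rebound to a new list, b still points at the original.
Step by step:
`a = [6, 9, 1]` → a = [6, 9, 1]
`b = a` → b = [6, 9, 1] (same object as a)
`a = [71, 83]` → a = [71, 83]
`b.append(87)` → b = [6, 9, 1, 87]
`print(a)` → prints [71, 83]
`print(b)` → prints [6, 9, 1, 87]

Answer:
[71, 83]
[6, 9, 1, 87]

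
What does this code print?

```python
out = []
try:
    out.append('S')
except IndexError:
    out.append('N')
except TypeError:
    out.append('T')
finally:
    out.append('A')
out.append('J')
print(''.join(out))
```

Execution trace: 'S' (try body, no exception) → 'A' (finally) → 'J' (after the try/except). Output: SAJ

Answer: SAJ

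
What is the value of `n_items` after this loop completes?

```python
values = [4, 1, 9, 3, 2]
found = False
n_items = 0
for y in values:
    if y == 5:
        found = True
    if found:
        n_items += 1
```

Count elements after first 5 in [4, 1, 9, 3, 2]
`n_items` takes the values: 0

Answer: 0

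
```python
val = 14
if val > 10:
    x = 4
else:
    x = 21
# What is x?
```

Trace:
`val = 14` → val = 14
`if val > 10: ...` → val > 10 is True → x = 4
So x = 4

Answer: 4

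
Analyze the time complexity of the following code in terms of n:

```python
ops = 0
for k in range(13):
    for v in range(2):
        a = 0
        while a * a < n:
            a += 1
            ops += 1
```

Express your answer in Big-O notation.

Each loop level contributes: 1 × 1 × √n. Multiplying the contributions gives O(√n).

Answer: O(√n)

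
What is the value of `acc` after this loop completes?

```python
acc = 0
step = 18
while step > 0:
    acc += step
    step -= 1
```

Sum 18 down to 1
`acc` takes the values: 0 → 18 → 35 → 51 → 66 → 80 → 93 → 105 → 116 → 126 → 135 → 143 → 150 → 156 → 161 → 165 → 168 → 170 → 171

Answer: 171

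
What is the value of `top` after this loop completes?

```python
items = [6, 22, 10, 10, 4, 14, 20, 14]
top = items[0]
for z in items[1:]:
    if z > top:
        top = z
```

Maximum of [6, 22, 10, 10, 4, 14, 20, 14]
`top` takes the values: 6 → 22

Answer: 22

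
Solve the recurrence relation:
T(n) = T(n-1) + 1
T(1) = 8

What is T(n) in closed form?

Unrolling: T(n) = T(1) + 1·(n-1) = 8 + 1(n-1) = n + 7.

Answer: T(n) = n + 7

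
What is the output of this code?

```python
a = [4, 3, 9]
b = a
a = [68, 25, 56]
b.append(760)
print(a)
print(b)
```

Key concept: rebinding vs mutation: a is rebound to a new list, b still points at the original.
Step by step:
`a = [4, 3, 9]` → a = [4, 3, 9]
`b = a` → b = [4, 3, 9] (same object as a)
`a = [68, 25, 56]` → a = [68, 25, 56]
`b.append(760)` → b = [4, 3, 9, 760]
`print(a)` → prints [68, 25, 56]
`print(b)` → prints [4, 3, 9, 760]

Answer:
[68, 25, 56]
[4, 3, 9, 760]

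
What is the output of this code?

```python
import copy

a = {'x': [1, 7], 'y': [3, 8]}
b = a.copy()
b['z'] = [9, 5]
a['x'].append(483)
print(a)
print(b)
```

Key concept: shallow copy of dict with mutable values.
Step by step:
`a = {'x': [1, 7], 'y': [3, 8]}` → a = {'x': [1, 7], 'y': [3, 8]}
`b = a.copy()` → b = {'x': [1, 7], 'y': [3, 8]}
`b['z'] = [9, 5]` → b = {'x': [1, 7], 'y': [3, 8], 'z': [9, 5]}
`a['x'].append(483)` → a = {'x': [1, 7, 483], 'y': [3, 8]}; b = {'x': [1, 7, 483], 'y': [3, 8], 'z': [9, 5]}
`print(a)` → prints {'x': [1, 7, 483], 'y': [3, 8]}
`print(b)` → prints {'x': [1, 7, 483], 'y': [3, 8], 'z': [9, 5]}

Answer:
{'x': [1, 7, 483], 'y': [3, 8]}
{'x': [1, 7, 483], 'y': [3, 8], 'z': [9, 5]}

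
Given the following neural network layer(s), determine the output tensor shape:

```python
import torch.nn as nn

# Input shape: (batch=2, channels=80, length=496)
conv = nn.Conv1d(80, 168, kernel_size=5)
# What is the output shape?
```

Input: (2, 80, 496) -> Output: (2, 168, 492)

Answer: (2, 168, 492)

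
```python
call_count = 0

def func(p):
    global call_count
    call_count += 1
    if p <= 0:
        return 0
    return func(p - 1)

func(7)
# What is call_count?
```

Linear recursion stepping by 1: 8 calls from p=7 down to ≤0.

Answer: 8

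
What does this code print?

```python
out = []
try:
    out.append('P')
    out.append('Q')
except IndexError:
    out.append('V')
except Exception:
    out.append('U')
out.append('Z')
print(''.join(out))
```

Execution trace: 'P' (try body) → 'Q' (try body, no exception) → 'Z' (after the try/except). Output: PQZ

Answer: PQZ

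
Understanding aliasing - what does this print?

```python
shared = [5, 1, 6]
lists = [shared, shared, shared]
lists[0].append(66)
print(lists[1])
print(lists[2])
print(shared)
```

Key concept: list of same reference.
Step by step:
`shared = [5, 1, 6]` → shared = [5, 1, 6]
`lists = [shared, shared, shared]` → lists = [[5, 1, 6], [5, 1, 6], [5, 1, 6]]
`lists[0].append(66)` → shared = [5, 1, 6, 66]; lists = [[5, 1, 6, 66], [5, 1, 6, 66], [5, 1, 6, 66]]
`print(lists[1])` → prints [5, 1, 6, 66]
`print(lists[2])` → prints [5, 1, 6, 66]
`print(shared)` → prints [5, 1, 6, 66]

Answer:
[5, 1, 6, 66]
[5, 1, 6, 66]
[5, 1, 6, 66]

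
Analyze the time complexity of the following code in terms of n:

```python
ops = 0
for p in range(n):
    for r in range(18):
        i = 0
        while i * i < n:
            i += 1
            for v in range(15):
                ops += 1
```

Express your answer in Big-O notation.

Each loop level contributes: n × 1 × √n × 1. Multiplying the contributions gives O(n√n).

Answer: O(n√n)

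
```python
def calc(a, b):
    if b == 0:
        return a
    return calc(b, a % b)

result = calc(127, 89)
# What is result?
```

calc(127, 89) -> calc(89, 38) -> calc(38, 13) -> calc(13, 12) -> calc(12, 1) -> calc(1, 0) -> 1

Answer: 1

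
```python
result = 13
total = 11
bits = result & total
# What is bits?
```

Trace:
`result = 13` → result = 13
`total = 11` → total = 11
`bits = result & total` → bits = 9
So bits = 9

Answer: 9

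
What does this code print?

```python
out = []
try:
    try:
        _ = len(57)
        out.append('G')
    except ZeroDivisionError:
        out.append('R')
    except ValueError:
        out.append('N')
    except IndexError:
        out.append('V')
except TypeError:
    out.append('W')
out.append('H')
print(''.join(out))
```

Execution trace: 'W' (outer except TypeError) → 'H' (after the try/except). Output: WH

Answer: WH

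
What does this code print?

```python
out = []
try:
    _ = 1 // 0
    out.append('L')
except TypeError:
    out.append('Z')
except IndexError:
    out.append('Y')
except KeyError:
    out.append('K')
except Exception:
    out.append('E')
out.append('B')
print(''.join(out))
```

Execution trace: 'E' (except Exception) → 'B' (after the try/except). Output: EB

Answer: EB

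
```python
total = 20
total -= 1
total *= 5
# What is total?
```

Trace:
`total = 20` → total = 20
`total -= 1` → total = 19
`total *= 5` → total = 95
So total = 95

Answer: 95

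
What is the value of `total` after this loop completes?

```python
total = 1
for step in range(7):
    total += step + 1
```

Start at 1, add 1 to 7 = 29
`total` takes the values: 1 → 2 → 4 → 7 → 11 → 16 → 22 → 29

Answer: 29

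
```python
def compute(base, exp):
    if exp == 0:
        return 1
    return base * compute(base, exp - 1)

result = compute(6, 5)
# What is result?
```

compute(6, 5) = 6 * 6 * 6 * 6 * 6 = 7776

Answer: 7776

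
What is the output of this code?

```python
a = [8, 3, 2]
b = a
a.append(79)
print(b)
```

Key concept: basic list aliasing.
Step by step:
`a = [8, 3, 2]` → a = [8, 3, 2]
`b = a` → b = [8, 3, 2] (same object as a)
`a.append(79)` → a = [8, 3, 2, 79] (same object as b); b = [8, 3, 2, 79] (same object as a)
`print(b)` → prints [8, 3, 2, 79]

Answer: [8, 3, 2, 79]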